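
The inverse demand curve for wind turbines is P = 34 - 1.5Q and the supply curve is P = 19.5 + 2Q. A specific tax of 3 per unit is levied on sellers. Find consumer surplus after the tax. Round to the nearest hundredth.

8.10

Without the tax, 34 - 1.5Q = 19.5 + 2Q so Q* = 4.1429 and P* = 27.7857.
A tax on sellers shifts supply up by 3: 34 - 1.5Q = 19.5 + 2Q + 3, so Q_t = 3.2857. Buyers pay P_b = 29.0714; sellers receive P_s = P_b - 3 = 26.0714.
Consumer surplus is the triangle under demand above P_b: (1/2)(3.2857)(34 - 29.0714) = 8.0969.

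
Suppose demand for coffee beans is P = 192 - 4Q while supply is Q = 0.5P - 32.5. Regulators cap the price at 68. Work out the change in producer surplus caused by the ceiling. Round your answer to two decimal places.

Rewriting supply in inverse form: P = 65 + 2Q.
Free-market equilibrium: 192 - 4Q = 65 + 2Q gives Q* = 21.1667, P* = 107.3333.
At the ceiling price 68, quantity supplied is (68 - 65)/2 = 1.5; supply is the short side, so Q = 1.5 trades at P = 68.
PS goes from (1/2)(21.1667)(42.3333) = 448.0278 to 2.25 (computed as (68 - 65)(1.5) - (1/2)(2)(1.5)^2), a change of -445.7778.

-445.78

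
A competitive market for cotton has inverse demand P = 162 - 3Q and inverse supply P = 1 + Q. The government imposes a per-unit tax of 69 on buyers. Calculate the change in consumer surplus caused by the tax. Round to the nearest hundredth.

-1636.59

Without the tax, 162 - 3Q = 1 + Q so Q* = 40.25 and P* = 41.25.
A tax on buyers shifts demand down by 69: (162 - 69) - 3Q = 1 + Q, so Q_t = 23. Buyers pay P_b = 93; sellers receive P_s = P_b - 69 = 24.
CS falls from (1/2)(40.25)(120.75) = 2430.0938 to (1/2)(23)(69) = 793.5, a change of -1636.5938.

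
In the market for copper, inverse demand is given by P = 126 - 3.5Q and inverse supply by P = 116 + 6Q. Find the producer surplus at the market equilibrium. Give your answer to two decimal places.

Set 126 - 3.5Q = 116 + 6Q, which gives 10 = 9.5Q, so Q* = 1.0526 and P* = 126 - 3.5(1.0526) = 122.3158.
PS is the area between P* and the supply curve from 0 to Q*: (1/2)(1.0526)(6.3158) = 3.3241.

3.32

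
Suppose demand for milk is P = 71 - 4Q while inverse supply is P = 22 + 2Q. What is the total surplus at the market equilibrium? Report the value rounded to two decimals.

200.08

Set 71 - 4Q = 22 + 2Q, which gives 49 = 6Q, so Q* = 8.1667 and P* = 71 - 4(8.1667) = 38.3333.
CS = (1/2)(8.1667)(32.6667) = 133.3889 and PS = (1/2)(8.1667)(16.3333) = 66.6944, so total surplus = 200.0833.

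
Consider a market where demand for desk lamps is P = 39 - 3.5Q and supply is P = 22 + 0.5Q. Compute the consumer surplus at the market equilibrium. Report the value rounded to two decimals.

Equilibrium: 39 - 3.5Q = 22 + 0.5Q, so Q* = 4.25 and P* = 24.125.
CS is the area between the demand curve and P* from 0 to Q*: (1/2)(4.25)(14.875) = 31.6094.

31.61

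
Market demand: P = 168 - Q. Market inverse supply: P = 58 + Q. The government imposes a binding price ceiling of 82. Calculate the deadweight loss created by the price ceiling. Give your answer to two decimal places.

Free-market equilibrium: 168 - Q = 58 + Q gives Q* = 55, P* = 113.
At the ceiling price 82, quantity supplied is (82 - 58)/1 = 24; supply is the short side, so Q = 24 trades at P = 82.
The lost-trades triangle has base Q* - 24 = 31 and height equal to the gap between the curves at Q = 24, which is 144 - 82 = 62. DWL = (1/2)(31)(62) = 961.

961.00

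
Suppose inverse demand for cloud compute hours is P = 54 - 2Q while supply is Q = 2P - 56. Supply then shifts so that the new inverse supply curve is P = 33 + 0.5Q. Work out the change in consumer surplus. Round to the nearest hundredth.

-37.60

Rewriting supply in inverse form: P = 28 + 0.5Q.
Initial equilibrium: Q_0 = 10.4, P_0 = 33.2; CS_0 = (1/2)(10.4)(20.8) = 108.16, PS_0 = (1/2)(10.4)(5.2) = 27.04.
New equilibrium: 54 - 2Q = 33 + 0.5Q gives Q_1 = 8.4, P_1 = 37.2; CS_1 = 70.56, PS_1 = 17.64.
Change in consumer surplus = 70.56 - 108.16 = -37.6.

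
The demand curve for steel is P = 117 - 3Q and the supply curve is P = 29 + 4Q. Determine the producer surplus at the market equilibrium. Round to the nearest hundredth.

Equilibrium: 117 - 3Q = 29 + 4Q, so Q* = 12.5714 and P* = 79.2857.
Producer surplus is the triangle above supply below P*: (1/2)(12.5714)(79.2857 - 29) = (1/2)(12.5714)(50.2857) = 316.0816.

316.08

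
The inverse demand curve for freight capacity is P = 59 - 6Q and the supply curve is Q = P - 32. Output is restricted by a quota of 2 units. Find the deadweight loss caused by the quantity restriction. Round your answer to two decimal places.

12.07

Rewriting supply in inverse form: P = 32 + Q.
Without the quota, 59 - 6Q = 32 + Q gives Q* = 3.8571.
At Q = 2 the demand price is 59 - 6(2) = 47 and the supply price is 32 + (2) = 34.
Deadweight loss is the triangle between the curves from 2 to 3.8571: (1/2)(47 - 34)(3.8571 - 2) = 12.0714.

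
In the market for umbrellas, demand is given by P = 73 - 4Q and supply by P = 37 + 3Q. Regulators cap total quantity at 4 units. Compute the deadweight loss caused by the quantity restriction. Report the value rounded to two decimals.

Unrestricted equilibrium: Q* = (73 - 37)/(4 + 3) = 5.1429.
At Q = 4 the demand price is 73 - 4(4) = 57 and the supply price is 37 + 3(4) = 49.
DWL = (1/2)(gap between curves at 4) x (Q* - 4) = (1/2)(8)(1.1429) = 4.5714.

4.57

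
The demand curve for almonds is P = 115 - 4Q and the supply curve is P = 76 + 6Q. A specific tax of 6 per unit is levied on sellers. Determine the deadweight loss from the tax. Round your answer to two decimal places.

1.80

Without the tax, 115 - 4Q = 76 + 6Q so Q* = 3.9 and P* = 99.4.
A tax on sellers shifts supply up by 6: 115 - 4Q = 76 + 6Q + 6, so Q_t = 3.3. Buyers pay P_b = 101.8; sellers receive P_s = P_b - 6 = 95.8.
The welfare triangle lost has base Q* - Q_t = 0.6 and height t = 6, so DWL = (1/2)(0.6)(6) = 1.8.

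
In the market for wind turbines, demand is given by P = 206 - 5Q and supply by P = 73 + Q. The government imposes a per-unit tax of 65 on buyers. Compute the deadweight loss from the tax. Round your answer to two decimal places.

Pre-tax equilibrium: 206 - 5Q = 73 + Q gives Q* = 22.1667, P* = 95.1667.
A tax on buyers shifts demand down by 65: (206 - 65) - 5Q = 73 + Q, so Q_t = 11.3333. Buyers pay P_b = 149.3333; sellers receive P_s = P_b - 65 = 84.3333.
The welfare triangle lost has base Q* - Q_t = 10.8333 and height t = 65, so DWL = (1/2)(10.8333)(65) = 352.0833.

352.08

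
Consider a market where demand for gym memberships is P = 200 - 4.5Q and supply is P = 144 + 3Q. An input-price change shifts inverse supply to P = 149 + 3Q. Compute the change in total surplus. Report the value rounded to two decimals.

Initial equilibrium: Q_0 = 7.4667, P_0 = 166.4; CS_0 = (1/2)(7.4667)(33.6) = 125.44, PS_0 = (1/2)(7.4667)(22.4) = 83.6267.
New equilibrium: 200 - 4.5Q = 149 + 3Q gives Q_1 = 6.8, P_1 = 169.4; CS_1 = 104.04, PS_1 = 69.36.
Change in total surplus = (104.04 + 69.36) - (125.44 + 83.6267) = -35.6667.

-35.67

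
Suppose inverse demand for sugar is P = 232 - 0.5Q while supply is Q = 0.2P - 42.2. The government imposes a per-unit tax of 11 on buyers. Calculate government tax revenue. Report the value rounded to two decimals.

20.00

Rewriting supply in inverse form: P = 211 + 5Q.
Without the tax, 232 - 0.5Q = 211 + 5Q so Q* = 3.8182 and P* = 230.0909.
A tax on buyers shifts demand down by 11: (232 - 11) - 0.5Q = 211 + 5Q, so Q_t = 1.8182. Buyers pay P_b = 231.0909; sellers receive P_s = P_b - 11 = 220.0909.
Tax revenue = t x Q_t = 11 x 1.8182 = 20.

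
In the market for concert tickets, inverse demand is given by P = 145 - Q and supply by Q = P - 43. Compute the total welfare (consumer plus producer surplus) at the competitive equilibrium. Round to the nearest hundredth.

Rewriting supply in inverse form: P = 43 + Q.
Set 145 - Q = 43 + Q, which gives 102 = 2Q, so Q* = 51 and P* = 145 - (51) = 94.
Total surplus is the full triangle between the curves from 0 to Q*: (1/2)(51)(145 - 43) = 2601.

2601.00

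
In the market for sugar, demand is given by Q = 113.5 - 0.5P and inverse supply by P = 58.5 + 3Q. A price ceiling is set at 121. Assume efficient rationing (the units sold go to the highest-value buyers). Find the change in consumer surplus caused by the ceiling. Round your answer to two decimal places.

638.62

Rewriting demand in inverse form: P = 227 - 2Q.
Free-market equilibrium: 227 - 2Q = 58.5 + 3Q gives Q* = 33.7, P* = 159.6.
At P = 121, sellers supply (121 - 58.5)/3 = 20.8333 while buyers want more, so the quantity traded is 20.8333 at price 121.
CS goes from (1/2)(33.7)(67.4) = 1135.69 to 1774.3056 (computed as (227 - 121)(20.8333) - (1/2)(2)(20.8333)^2), a change of 638.6156.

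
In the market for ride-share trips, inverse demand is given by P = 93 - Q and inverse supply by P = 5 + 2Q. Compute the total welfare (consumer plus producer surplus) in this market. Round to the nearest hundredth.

1290.67

Setting demand equal to supply, 88 = 3Q, so Q* = 29.3333 and P* = 63.6667.
Total surplus is the full triangle between the curves from 0 to Q*: (1/2)(29.3333)(93 - 5) = 1290.6667.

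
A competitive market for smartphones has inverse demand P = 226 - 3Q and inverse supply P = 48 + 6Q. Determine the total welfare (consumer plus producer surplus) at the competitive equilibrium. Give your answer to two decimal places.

Set 226 - 3Q = 48 + 6Q, which gives 178 = 9Q, so Q* = 19.7778 and P* = 226 - 3(19.7778) = 166.6667.
Total surplus is the full triangle between the curves from 0 to Q*: (1/2)(19.7778)(226 - 48) = 1760.2222.

1760.22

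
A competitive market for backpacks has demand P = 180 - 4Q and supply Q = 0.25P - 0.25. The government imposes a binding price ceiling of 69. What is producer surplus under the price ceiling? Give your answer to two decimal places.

578.00

Rewriting supply in inverse form: P = 1 + 4Q.
Without the control, 180 - 4Q = 1 + 4Q so Q* = 22.375 and P* = 90.5.
At P = 69, sellers supply (69 - 1)/4 = 17 while buyers want more, so the quantity traded is 17 at price 69.
PS is the triangle above supply below 69: (1/2)(17)(69 - 1) = 578.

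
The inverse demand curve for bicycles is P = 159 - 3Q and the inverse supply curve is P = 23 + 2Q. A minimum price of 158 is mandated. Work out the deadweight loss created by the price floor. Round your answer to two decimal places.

1804.54

Free-market equilibrium: 159 - 3Q = 23 + 2Q gives Q* = 27.2, P* = 77.4.
At P = 158, buyers demand (159 - 158)/3 = 0.3333 while sellers would supply more, so the quantity traded is 0.3333 at price 158.
The lost-trades triangle has base Q* - 0.3333 = 26.8667 and height equal to the gap between the curves at Q = 0.3333, which is 158 - 23.6667 = 134.3333. DWL = (1/2)(26.8667)(134.3333) = 1804.5444.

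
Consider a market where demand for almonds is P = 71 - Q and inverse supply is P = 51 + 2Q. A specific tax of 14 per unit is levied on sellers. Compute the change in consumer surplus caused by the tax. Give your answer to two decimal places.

Without the tax, 71 - Q = 51 + 2Q so Q* = 6.6667 and P* = 64.3333.
With the tax, sellers need 14 more per unit: 71 - Q = 51 + 2Q + 14, so Q_t = 2. Buyers pay P_b = 69; sellers receive P_s = P_b - 14 = 55.
Consumers lose the trapezoid between P* and P_b out to Q_t plus the triangle from Q_t to Q*: change in CS = 2 - 22.2222 = -20.2222.

-20.22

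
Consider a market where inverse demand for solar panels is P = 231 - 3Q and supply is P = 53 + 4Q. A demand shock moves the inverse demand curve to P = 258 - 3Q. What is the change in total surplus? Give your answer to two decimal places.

Initial equilibrium: Q_0 = 25.4286, P_0 = 154.7143; CS_0 = (1/2)(25.4286)(76.2857) = 969.9184, PS_0 = (1/2)(25.4286)(101.7143) = 1293.2245.
New equilibrium: 258 - 3Q = 53 + 4Q gives Q_1 = 29.2857, P_1 = 170.1429; CS_1 = 1286.4796, PS_1 = 1715.3061.
Change in total surplus = (1286.4796 + 1715.3061) - (969.9184 + 1293.2245) = 738.6429.

738.64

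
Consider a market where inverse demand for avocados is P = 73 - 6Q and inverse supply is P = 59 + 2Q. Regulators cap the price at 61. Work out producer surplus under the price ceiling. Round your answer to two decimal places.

Free-market equilibrium: 73 - 6Q = 59 + 2Q gives Q* = 1.75, P* = 62.5.
At the ceiling price 61, quantity supplied is (61 - 59)/2 = 1; supply is the short side, so Q = 1 trades at P = 61.
PS is the triangle above supply below 61: (1/2)(1)(61 - 59) = 1.

1.00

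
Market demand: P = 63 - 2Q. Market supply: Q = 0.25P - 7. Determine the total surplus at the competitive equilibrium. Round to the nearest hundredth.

102.08

Rewriting supply in inverse form: P = 28 + 4Q.
Set 63 - 2Q = 28 + 4Q, which gives 35 = 6Q, so Q* = 5.8333 and P* = 63 - 2(5.8333) = 51.3333.
CS = (1/2)(5.8333)(11.6667) = 34.0278 and PS = (1/2)(5.8333)(23.3333) = 68.0556, so total surplus = 102.0833.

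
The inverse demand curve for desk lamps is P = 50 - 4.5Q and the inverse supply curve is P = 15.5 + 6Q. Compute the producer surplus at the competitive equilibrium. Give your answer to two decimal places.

32.39

Equilibrium: 50 - 4.5Q = 15.5 + 6Q, so Q* = 3.2857 and P* = 35.2143.
The supply curve's price intercept is 15.5, so PS = (1/2)(Q*)(P* - 15.5) = (1/2)(3.2857)(19.7143) = 32.3878.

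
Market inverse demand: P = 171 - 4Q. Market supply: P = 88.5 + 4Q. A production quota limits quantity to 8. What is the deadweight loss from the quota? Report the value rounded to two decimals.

Unrestricted equilibrium: Q* = (171 - 88.5)/(4 + 4) = 10.3125.
At Q = 8 the demand price is 171 - 4(8) = 139 and the supply price is 88.5 + 4(8) = 120.5.
DWL = (1/2)(gap between curves at 8) x (Q* - 8) = (1/2)(18.5)(2.3125) = 21.3906.

21.39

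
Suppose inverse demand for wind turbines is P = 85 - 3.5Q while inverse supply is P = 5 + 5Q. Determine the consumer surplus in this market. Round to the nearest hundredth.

155.02

Set 85 - 3.5Q = 5 + 5Q, which gives 80 = 8.5Q, so Q* = 9.4118 and P* = 85 - 3.5(9.4118) = 52.0588.
Consumer surplus is the triangle under demand above P*: (1/2)(9.4118)(85 - 52.0588) = (1/2)(9.4118)(32.9412) = 155.0173.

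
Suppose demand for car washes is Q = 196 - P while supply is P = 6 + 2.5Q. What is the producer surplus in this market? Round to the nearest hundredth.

Rewriting demand in inverse form: P = 196 - Q.
Set 196 - Q = 6 + 2.5Q, which gives 190 = 3.5Q, so Q* = 54.2857 and P* = 196 - (54.2857) = 141.7143.
The supply curve's price intercept is 6, so PS = (1/2)(Q*)(P* - 6) = (1/2)(54.2857)(135.7143) = 3683.6735.

3683.67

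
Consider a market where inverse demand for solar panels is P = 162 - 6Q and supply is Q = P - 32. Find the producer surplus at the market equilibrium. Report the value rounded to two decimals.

Rewriting supply in inverse form: P = 32 + Q.
Equilibrium: 162 - 6Q = 32 + Q, so Q* = 18.5714 and P* = 50.5714.
The supply curve's price intercept is 32, so PS = (1/2)(Q*)(P* - 32) = (1/2)(18.5714)(18.5714) = 172.449.

172.45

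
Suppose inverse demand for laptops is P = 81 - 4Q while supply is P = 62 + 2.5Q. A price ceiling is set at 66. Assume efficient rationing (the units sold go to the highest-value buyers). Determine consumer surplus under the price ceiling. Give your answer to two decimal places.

Without the control, 81 - 4Q = 62 + 2.5Q so Q* = 2.9231 and P* = 69.3077.
At the ceiling price 66, quantity supplied is (66 - 62)/2.5 = 1.6; supply is the short side, so Q = 1.6 trades at P = 66.
The demand price at Q = 1.6 is 74.6. CS is the trapezoid between demand and 66 over [0, 1.6]: (1/2)[(81 - 66) + (74.6 - 66)](1.6) = 18.88.

18.88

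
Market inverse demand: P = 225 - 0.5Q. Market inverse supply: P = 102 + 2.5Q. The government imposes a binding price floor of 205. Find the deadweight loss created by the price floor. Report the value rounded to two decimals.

Without the control, 225 - 0.5Q = 102 + 2.5Q so Q* = 41 and P* = 204.5.
At P = 205, buyers demand (225 - 205)/0.5 = 40 while sellers would supply more, so the quantity traded is 40 at price 205.
At Q = 40 the demand price is 205 and the supply price is 202. Deadweight loss is the triangle between the curves from 40 to 41: (1/2)(205 - 202)(41 - 40) = 1.5.

1.50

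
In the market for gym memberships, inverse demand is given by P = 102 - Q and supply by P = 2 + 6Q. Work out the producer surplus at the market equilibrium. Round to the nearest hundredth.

612.24

Set 102 - Q = 2 + 6Q, which gives 100 = 7Q, so Q* = 14.2857 and P* = 102 - (14.2857) = 87.7143.
PS is the area between P* and the supply curve from 0 to Q*: (1/2)(14.2857)(85.7143) = 612.2449.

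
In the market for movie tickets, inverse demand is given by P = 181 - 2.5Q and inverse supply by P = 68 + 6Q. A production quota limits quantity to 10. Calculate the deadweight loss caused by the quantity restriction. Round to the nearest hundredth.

Unrestricted equilibrium: Q* = (181 - 68)/(2.5 + 6) = 13.2941.
At Q = 10 the demand price is 181 - 2.5(10) = 156 and the supply price is 68 + 6(10) = 128.
Deadweight loss is the triangle between the curves from 10 to 13.2941: (1/2)(156 - 128)(13.2941 - 10) = 46.1176.

46.12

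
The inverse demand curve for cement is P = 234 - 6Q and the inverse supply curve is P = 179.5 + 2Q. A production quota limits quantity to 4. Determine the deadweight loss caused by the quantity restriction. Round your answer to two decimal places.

31.64

Without the quota, 234 - 6Q = 179.5 + 2Q gives Q* = 6.8125.
At Q = 4 the demand price is 234 - 6(4) = 210 and the supply price is 179.5 + 2(4) = 187.5.
Deadweight loss is the triangle between the curves from 4 to 6.8125: (1/2)(210 - 187.5)(6.8125 - 4) = 31.6406.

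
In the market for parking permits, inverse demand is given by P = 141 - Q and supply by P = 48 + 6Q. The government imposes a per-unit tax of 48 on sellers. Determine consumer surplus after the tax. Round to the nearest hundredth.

20.66

Pre-tax equilibrium: 141 - Q = 48 + 6Q gives Q* = 13.2857, P* = 127.7143.
With the tax, sellers need 48 more per unit: 141 - Q = 48 + 6Q + 48, so Q_t = 6.4286. Buyers pay P_b = 134.5714; sellers receive P_s = P_b - 48 = 86.5714.
CS = (1/2)(Q_t)(141 - P_b) = (1/2)(6.4286)(6.4286) = 20.6633.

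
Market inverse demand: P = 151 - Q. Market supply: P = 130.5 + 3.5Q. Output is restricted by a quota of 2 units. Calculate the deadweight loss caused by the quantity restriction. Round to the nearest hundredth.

14.69

Without the quota, 151 - Q = 130.5 + 3.5Q gives Q* = 4.5556.
At Q = 2 the demand price is 151 - (2) = 149 and the supply price is 130.5 + 3.5(2) = 137.5.
Deadweight loss is the triangle between the curves from 2 to 4.5556: (1/2)(149 - 137.5)(4.5556 - 2) = 14.6944.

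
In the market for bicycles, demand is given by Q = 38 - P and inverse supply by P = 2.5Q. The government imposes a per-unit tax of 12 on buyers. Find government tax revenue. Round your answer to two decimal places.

89.14

Rewriting demand in inverse form: P = 38 - Q.
Pre-tax equilibrium: 38 - Q = 2.5Q gives Q* = 10.8571, P* = 27.1429.
With the tax, buyers' net willingness to pay falls by 12: (38 - 12) - Q = 2.5Q, so Q_t = 7.4286. Buyers pay P_b = 30.5714; sellers receive P_s = P_b - 12 = 18.5714.
Tax revenue = t x Q_t = 12 x 7.4286 = 89.1429.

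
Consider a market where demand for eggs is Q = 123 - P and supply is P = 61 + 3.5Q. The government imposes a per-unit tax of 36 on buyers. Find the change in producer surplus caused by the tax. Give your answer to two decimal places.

-273.78

Rewriting demand in inverse form: P = 123 - Q.
Pre-tax equilibrium: 123 - Q = 61 + 3.5Q gives Q* = 13.7778, P* = 109.2222.
With the tax, buyers' net willingness to pay falls by 36: (123 - 36) - Q = 61 + 3.5Q, so Q_t = 5.7778. Buyers pay P_b = 117.2222; sellers receive P_s = P_b - 36 = 81.2222.
Producers lose the trapezoid between P_s and P* out to Q_t plus the triangle from Q_t to Q*: change in PS = 58.4198 - 332.1975 = -273.7778.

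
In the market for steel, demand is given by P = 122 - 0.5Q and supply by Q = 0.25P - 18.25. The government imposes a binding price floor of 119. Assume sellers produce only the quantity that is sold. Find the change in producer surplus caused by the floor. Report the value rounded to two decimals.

Rewriting supply in inverse form: P = 73 + 4Q.
Free-market equilibrium: 122 - 0.5Q = 73 + 4Q gives Q* = 10.8889, P* = 116.5556.
At the floor price 119, quantity demanded is (122 - 119)/0.5 = 6; demand is the short side, so Q = 6 trades at P = 119.
PS goes from (1/2)(10.8889)(43.5556) = 237.1358 to 204 (computed as (119 - 73)(6) - (1/2)(4)(6)^2), a change of -33.1358.

-33.14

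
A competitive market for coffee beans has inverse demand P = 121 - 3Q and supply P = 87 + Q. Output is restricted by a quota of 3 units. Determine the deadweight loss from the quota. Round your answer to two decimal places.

60.50

Unrestricted equilibrium: Q* = (121 - 87)/(3 + 1) = 8.5.
At Q = 3 the demand price is 121 - 3(3) = 112 and the supply price is 87 + (3) = 90.
Deadweight loss is the triangle between the curves from 3 to 8.5: (1/2)(112 - 90)(8.5 - 3) = 60.5.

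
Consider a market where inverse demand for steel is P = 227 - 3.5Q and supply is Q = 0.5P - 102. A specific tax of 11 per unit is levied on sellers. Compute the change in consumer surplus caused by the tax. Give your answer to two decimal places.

-22.27

Rewriting supply in inverse form: P = 204 + 2Q.
Pre-tax equilibrium: 227 - 3.5Q = 204 + 2Q gives Q* = 4.1818, P* = 212.3636.
With the tax, sellers need 11 more per unit: 227 - 3.5Q = 204 + 2Q + 11, so Q_t = 2.1818. Buyers pay P_b = 219.3636; sellers receive P_s = P_b - 11 = 208.3636.
CS falls from (1/2)(4.1818)(14.6364) = 30.6033 to (1/2)(2.1818)(7.6364) = 8.3306, a change of -22.2727.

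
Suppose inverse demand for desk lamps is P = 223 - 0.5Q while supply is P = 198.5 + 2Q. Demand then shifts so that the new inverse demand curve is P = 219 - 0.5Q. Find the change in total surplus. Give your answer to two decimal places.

Initial equilibrium: Q_0 = 9.8, P_0 = 218.1; CS_0 = (1/2)(9.8)(4.9) = 24.01, PS_0 = (1/2)(9.8)(19.6) = 96.04.
New equilibrium: 219 - 0.5Q = 198.5 + 2Q gives Q_1 = 8.2, P_1 = 214.9; CS_1 = 16.81, PS_1 = 67.24.
Change in total surplus = (16.81 + 67.24) - (24.01 + 96.04) = -36.

-36.00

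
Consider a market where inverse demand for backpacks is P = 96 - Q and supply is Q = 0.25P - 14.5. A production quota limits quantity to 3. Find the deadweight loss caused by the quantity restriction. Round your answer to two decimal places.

Rewriting supply in inverse form: P = 58 + 4Q.
Unrestricted equilibrium: Q* = (96 - 58)/(1 + 4) = 7.6.
At Q = 3 the demand price is 96 - (3) = 93 and the supply price is 58 + 4(3) = 70.
DWL = (1/2)(gap between curves at 3) x (Q* - 3) = (1/2)(23)(4.6) = 52.9.

52.90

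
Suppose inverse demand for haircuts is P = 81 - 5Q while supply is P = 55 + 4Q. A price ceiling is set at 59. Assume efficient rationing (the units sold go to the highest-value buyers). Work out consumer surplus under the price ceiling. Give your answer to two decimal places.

19.50

Free-market equilibrium: 81 - 5Q = 55 + 4Q gives Q* = 2.8889, P* = 66.5556.
At P = 59, sellers supply (59 - 55)/4 = 1 while buyers want more, so the quantity traded is 1 at price 59.
The demand price at Q = 1 is 76. CS is the trapezoid between demand and 59 over [0, 1]: (1/2)[(81 - 59) + (76 - 59)](1) = 19.5.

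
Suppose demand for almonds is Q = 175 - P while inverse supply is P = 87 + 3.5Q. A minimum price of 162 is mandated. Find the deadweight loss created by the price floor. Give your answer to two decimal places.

96.69

Rewriting demand in inverse form: P = 175 - Q.
Without the control, 175 - Q = 87 + 3.5Q so Q* = 19.5556 and P* = 155.4444.
At the floor price 162, quantity demanded is (175 - 162)/1 = 13; demand is the short side, so Q = 13 trades at P = 162.
The lost-trades triangle has base Q* - 13 = 6.5556 and height equal to the gap between the curves at Q = 13, which is 162 - 132.5 = 29.5. DWL = (1/2)(6.5556)(29.5) = 96.6944.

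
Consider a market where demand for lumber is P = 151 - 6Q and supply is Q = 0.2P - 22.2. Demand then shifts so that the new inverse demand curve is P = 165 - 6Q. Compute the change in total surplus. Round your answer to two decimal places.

Rewriting supply in inverse form: P = 111 + 5Q.
Initial equilibrium: Q_0 = 3.6364, P_0 = 129.1818; CS_0 = (1/2)(3.6364)(21.8182) = 39.6694, PS_0 = (1/2)(3.6364)(18.1818) = 33.0579.
New equilibrium: 165 - 6Q = 111 + 5Q gives Q_1 = 4.9091, P_1 = 135.5455; CS_1 = 72.2975, PS_1 = 60.2479.
Change in total surplus = (72.2975 + 60.2479) - (39.6694 + 33.0579) = 59.8182.

59.82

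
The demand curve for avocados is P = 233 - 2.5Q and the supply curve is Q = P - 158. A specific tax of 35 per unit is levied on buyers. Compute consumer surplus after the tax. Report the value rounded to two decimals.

Rewriting supply in inverse form: P = 158 + Q.
Without the tax, 233 - 2.5Q = 158 + Q so Q* = 21.4286 and P* = 179.4286.
A tax on buyers shifts demand down by 35: (233 - 35) - 2.5Q = 158 + Q, so Q_t = 11.4286. Buyers pay P_b = 204.4286; sellers receive P_s = P_b - 35 = 169.4286.
Consumer surplus is the triangle under demand above P_b: (1/2)(11.4286)(233 - 204.4286) = 163.2653.

163.27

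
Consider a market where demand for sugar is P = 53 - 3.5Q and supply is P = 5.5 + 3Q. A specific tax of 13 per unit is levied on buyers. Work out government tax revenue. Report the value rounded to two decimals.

69.00

Without the tax, 53 - 3.5Q = 5.5 + 3Q so Q* = 7.3077 and P* = 27.4231.
With the tax, buyers' net willingness to pay falls by 13: (53 - 13) - 3.5Q = 5.5 + 3Q, so Q_t = 5.3077. Buyers pay P_b = 34.4231; sellers receive P_s = P_b - 13 = 21.4231.
Tax revenue = t x Q_t = 13 x 5.3077 = 69.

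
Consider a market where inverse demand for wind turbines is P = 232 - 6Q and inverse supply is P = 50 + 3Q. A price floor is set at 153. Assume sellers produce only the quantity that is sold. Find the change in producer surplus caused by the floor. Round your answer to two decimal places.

482.72

Without the control, 232 - 6Q = 50 + 3Q so Q* = 20.2222 and P* = 110.6667.
At the floor price 153, quantity demanded is (232 - 153)/6 = 13.1667; demand is the short side, so Q = 13.1667 trades at P = 153.
PS goes from (1/2)(20.2222)(60.6667) = 613.4074 to 1096.125 (computed as (153 - 50)(13.1667) - (1/2)(3)(13.1667)^2), a change of 482.7176.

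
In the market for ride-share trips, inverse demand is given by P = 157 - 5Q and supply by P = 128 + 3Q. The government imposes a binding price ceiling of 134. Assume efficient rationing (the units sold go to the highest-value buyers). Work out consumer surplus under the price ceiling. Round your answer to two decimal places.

Without the control, 157 - 5Q = 128 + 3Q so Q* = 3.625 and P* = 138.875.
At the ceiling price 134, quantity supplied is (134 - 128)/3 = 2; supply is the short side, so Q = 2 trades at P = 134.
The demand price at Q = 2 is 147. CS is the trapezoid between demand and 134 over [0, 2]: (1/2)[(157 - 134) + (147 - 134)](2) = 36.

36.00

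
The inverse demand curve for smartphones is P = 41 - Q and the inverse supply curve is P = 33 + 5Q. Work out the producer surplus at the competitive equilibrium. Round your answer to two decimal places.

4.44

Setting demand equal to supply, 8 = 6Q, so Q* = 1.3333 and P* = 39.6667.
PS is the area between P* and the supply curve from 0 to Q*: (1/2)(1.3333)(6.6667) = 4.4444.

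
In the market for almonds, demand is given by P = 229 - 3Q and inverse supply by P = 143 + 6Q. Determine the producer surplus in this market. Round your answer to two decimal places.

Setting demand equal to supply, 86 = 9Q, so Q* = 9.5556 and P* = 200.3333.
PS is the area between P* and the supply curve from 0 to Q*: (1/2)(9.5556)(57.3333) = 273.9259.

273.93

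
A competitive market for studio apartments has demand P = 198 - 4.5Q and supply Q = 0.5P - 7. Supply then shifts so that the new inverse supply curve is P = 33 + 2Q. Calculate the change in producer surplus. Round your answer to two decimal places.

Rewriting supply in inverse form: P = 14 + 2Q.
Initial equilibrium: Q_0 = 28.3077, P_0 = 70.6154; CS_0 = (1/2)(28.3077)(127.3846) = 1802.9822, PS_0 = (1/2)(28.3077)(56.6154) = 801.3254.
New equilibrium: 198 - 4.5Q = 33 + 2Q gives Q_1 = 25.3846, P_1 = 83.7692; CS_1 = 1449.8521, PS_1 = 644.3787.
Change in producer surplus = 644.3787 - 801.3254 = -156.9467.

-156.95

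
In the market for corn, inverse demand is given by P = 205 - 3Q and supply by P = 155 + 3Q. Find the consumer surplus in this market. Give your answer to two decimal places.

104.17

Equilibrium: 205 - 3Q = 155 + 3Q, so Q* = 8.3333 and P* = 180.
Consumer surplus is the triangle under demand above P*: (1/2)(8.3333)(205 - 180) = (1/2)(8.3333)(25) = 104.1667.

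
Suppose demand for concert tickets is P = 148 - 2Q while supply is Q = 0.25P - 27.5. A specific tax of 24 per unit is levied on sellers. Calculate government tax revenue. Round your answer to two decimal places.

Rewriting supply in inverse form: P = 110 + 4Q.
Without the tax, 148 - 2Q = 110 + 4Q so Q* = 6.3333 and P* = 135.3333.
With the tax, sellers need 24 more per unit: 148 - 2Q = 110 + 4Q + 24, so Q_t = 2.3333. Buyers pay P_b = 143.3333; sellers receive P_s = P_b - 24 = 119.3333.
Tax revenue = t x Q_t = 24 x 2.3333 = 56.

56.00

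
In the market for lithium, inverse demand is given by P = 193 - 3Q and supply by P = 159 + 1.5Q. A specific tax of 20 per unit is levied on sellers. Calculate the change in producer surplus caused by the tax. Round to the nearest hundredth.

-35.56

Pre-tax equilibrium: 193 - 3Q = 159 + 1.5Q gives Q* = 7.5556, P* = 170.3333.
A tax on sellers shifts supply up by 20: 193 - 3Q = 159 + 1.5Q + 20, so Q_t = 3.1111. Buyers pay P_b = 183.6667; sellers receive P_s = P_b - 20 = 163.6667.
Producers lose the trapezoid between P_s and P* out to Q_t plus the triangle from Q_t to Q*: change in PS = 7.2593 - 42.8148 = -35.5556.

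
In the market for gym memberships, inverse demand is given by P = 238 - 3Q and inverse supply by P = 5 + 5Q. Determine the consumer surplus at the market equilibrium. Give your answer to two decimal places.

Setting demand equal to supply, 233 = 8Q, so Q* = 29.125 and P* = 150.625.
CS is the area between the demand curve and P* from 0 to Q*: (1/2)(29.125)(87.375) = 1272.3984.

1272.40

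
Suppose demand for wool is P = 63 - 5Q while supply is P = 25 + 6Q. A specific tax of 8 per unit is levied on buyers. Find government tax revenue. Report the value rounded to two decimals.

21.82

Pre-tax equilibrium: 63 - 5Q = 25 + 6Q gives Q* = 3.4545, P* = 45.7273.
A tax on buyers shifts demand down by 8: (63 - 8) - 5Q = 25 + 6Q, so Q_t = 2.7273. Buyers pay P_b = 49.3636; sellers receive P_s = P_b - 8 = 41.3636.
Revenue is the tax times quantity traded: 8 x 2.7273 = 21.8182.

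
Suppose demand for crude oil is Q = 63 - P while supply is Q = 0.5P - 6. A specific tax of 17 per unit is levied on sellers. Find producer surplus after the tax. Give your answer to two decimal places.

128.44

Rewriting demand in inverse form: P = 63 - Q.
Rewriting supply in inverse form: P = 12 + 2Q.
Pre-tax equilibrium: 63 - Q = 12 + 2Q gives Q* = 17, P* = 46.
A tax on sellers shifts supply up by 17: 63 - Q = 12 + 2Q + 17, so Q_t = 11.3333. Buyers pay P_b = 51.6667; sellers receive P_s = P_b - 17 = 34.6667.
Producer surplus is the triangle above supply below P_s: (1/2)(11.3333)(34.6667 - 12) = 128.4444.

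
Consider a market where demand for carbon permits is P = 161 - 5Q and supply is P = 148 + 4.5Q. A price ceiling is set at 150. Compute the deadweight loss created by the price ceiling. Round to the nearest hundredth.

Free-market equilibrium: 161 - 5Q = 148 + 4.5Q gives Q* = 1.3684, P* = 154.1579.
At the ceiling price 150, quantity supplied is (150 - 148)/4.5 = 0.4444; supply is the short side, so Q = 0.4444 trades at P = 150.
At Q = 0.4444 the demand price is 158.7778 and the supply price is 150. Deadweight loss is the triangle between the curves from 0.4444 to 1.3684: (1/2)(158.7778 - 150)(1.3684 - 0.4444) = 4.0552.

4.06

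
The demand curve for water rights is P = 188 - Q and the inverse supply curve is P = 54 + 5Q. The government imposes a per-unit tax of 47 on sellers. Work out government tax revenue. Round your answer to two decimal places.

681.50

Without the tax, 188 - Q = 54 + 5Q so Q* = 22.3333 and P* = 165.6667.
A tax on sellers shifts supply up by 47: 188 - Q = 54 + 5Q + 47, so Q_t = 14.5. Buyers pay P_b = 173.5; sellers receive P_s = P_b - 47 = 126.5.
Tax revenue = t x Q_t = 47 x 14.5 = 681.5.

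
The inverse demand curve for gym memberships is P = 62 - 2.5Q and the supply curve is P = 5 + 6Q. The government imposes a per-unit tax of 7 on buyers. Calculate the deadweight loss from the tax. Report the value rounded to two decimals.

2.88

Without the tax, 62 - 2.5Q = 5 + 6Q so Q* = 6.7059 and P* = 45.2353.
With the tax, buyers' net willingness to pay falls by 7: (62 - 7) - 2.5Q = 5 + 6Q, so Q_t = 5.8824. Buyers pay P_b = 47.2941; sellers receive P_s = P_b - 7 = 40.2941.
Deadweight loss is the triangle between the curves from Q_t to Q*: (1/2)(6.7059 - 5.8824)(7) = 2.8824.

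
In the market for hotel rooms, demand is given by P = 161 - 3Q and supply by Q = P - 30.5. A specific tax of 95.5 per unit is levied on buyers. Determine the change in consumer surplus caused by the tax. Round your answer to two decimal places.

Rewriting supply in inverse form: P = 30.5 + Q.
Pre-tax equilibrium: 161 - 3Q = 30.5 + Q gives Q* = 32.625, P* = 63.125.
A tax on buyers shifts demand down by 95.5: (161 - 95.5) - 3Q = 30.5 + Q, so Q_t = 8.75. Buyers pay P_b = 134.75; sellers receive P_s = P_b - 95.5 = 39.25.
Consumers lose the trapezoid between P* and P_b out to Q_t plus the triangle from Q_t to Q*: change in CS = 114.8438 - 1596.5859 = -1481.7422.

-1481.74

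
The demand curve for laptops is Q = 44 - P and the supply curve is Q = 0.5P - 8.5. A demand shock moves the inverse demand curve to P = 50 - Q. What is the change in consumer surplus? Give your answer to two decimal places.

Rewriting demand in inverse form: P = 44 - Q.
Rewriting supply in inverse form: P = 17 + 2Q.
Initial equilibrium: Q_0 = 9, P_0 = 35; CS_0 = (1/2)(9)(9) = 40.5, PS_0 = (1/2)(9)(18) = 81.
New equilibrium: 50 - Q = 17 + 2Q gives Q_1 = 11, P_1 = 39; CS_1 = 60.5, PS_1 = 121.
Change in consumer surplus = 60.5 - 40.5 = 20.

20.00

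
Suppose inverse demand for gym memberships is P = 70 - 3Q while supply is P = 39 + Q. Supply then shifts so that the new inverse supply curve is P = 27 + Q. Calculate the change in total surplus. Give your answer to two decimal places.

Initial equilibrium: Q_0 = 7.75, P_0 = 46.75; CS_0 = (1/2)(7.75)(23.25) = 90.0938, PS_0 = (1/2)(7.75)(7.75) = 30.0312.
New equilibrium: 70 - 3Q = 27 + Q gives Q_1 = 10.75, P_1 = 37.75; CS_1 = 173.3438, PS_1 = 57.7812.
Change in total surplus = (173.3438 + 57.7812) - (90.0938 + 30.0312) = 111.

111.00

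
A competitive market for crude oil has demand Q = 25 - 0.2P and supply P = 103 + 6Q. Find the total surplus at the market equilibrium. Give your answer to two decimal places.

22.00

Rewriting demand in inverse form: P = 125 - 5Q.
Setting demand equal to supply, 22 = 11Q, so Q* = 2 and P* = 115.
CS = (1/2)(2)(10) = 10 and PS = (1/2)(2)(12) = 12, so total surplus = 22.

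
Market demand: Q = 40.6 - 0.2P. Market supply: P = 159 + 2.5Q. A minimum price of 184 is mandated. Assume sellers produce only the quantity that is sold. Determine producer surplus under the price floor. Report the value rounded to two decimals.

Rewriting demand in inverse form: P = 203 - 5Q.
Without the control, 203 - 5Q = 159 + 2.5Q so Q* = 5.8667 and P* = 173.6667.
At P = 184, buyers demand (203 - 184)/5 = 3.8 while sellers would supply more, so the quantity traded is 3.8 at price 184.
The supply price at Q = 3.8 is 168.5. PS is the trapezoid between 184 and supply over [0, 3.8]: (1/2)[(184 - 159) + (184 - 168.5)](3.8) = 76.95.

76.95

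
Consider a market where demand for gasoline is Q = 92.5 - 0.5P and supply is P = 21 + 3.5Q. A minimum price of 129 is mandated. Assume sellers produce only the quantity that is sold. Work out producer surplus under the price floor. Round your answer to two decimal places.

Rewriting demand in inverse form: P = 185 - 2Q.
Free-market equilibrium: 185 - 2Q = 21 + 3.5Q gives Q* = 29.8182, P* = 125.3636.
At P = 129, buyers demand (185 - 129)/2 = 28 while sellers would supply more, so the quantity traded is 28 at price 129.
The supply price at Q = 28 is 119. PS is the trapezoid between 129 and supply over [0, 28]: (1/2)[(129 - 21) + (129 - 119)](28) = 1652.

1652.00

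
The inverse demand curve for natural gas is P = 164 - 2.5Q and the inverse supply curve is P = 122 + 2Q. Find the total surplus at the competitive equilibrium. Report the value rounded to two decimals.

Set 164 - 2.5Q = 122 + 2Q, which gives 42 = 4.5Q, so Q* = 9.3333 and P* = 164 - 2.5(9.3333) = 140.6667.
Total surplus is the full triangle between the curves from 0 to Q*: (1/2)(9.3333)(164 - 122) = 196.

196.00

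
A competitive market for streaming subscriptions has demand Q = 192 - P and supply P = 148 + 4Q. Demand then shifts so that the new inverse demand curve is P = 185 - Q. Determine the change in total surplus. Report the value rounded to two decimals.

Rewriting demand in inverse form: P = 192 - Q.
Initial equilibrium: Q_0 = 8.8, P_0 = 183.2; CS_0 = (1/2)(8.8)(8.8) = 38.72, PS_0 = (1/2)(8.8)(35.2) = 154.88.
New equilibrium: 185 - Q = 148 + 4Q gives Q_1 = 7.4, P_1 = 177.6; CS_1 = 27.38, PS_1 = 109.52.
Change in total surplus = (27.38 + 109.52) - (38.72 + 154.88) = -56.7.

-56.70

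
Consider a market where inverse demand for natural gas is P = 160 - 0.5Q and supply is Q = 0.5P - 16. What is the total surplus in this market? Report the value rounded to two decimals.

3276.80

Rewriting supply in inverse form: P = 32 + 2Q.
Equilibrium: 160 - 0.5Q = 32 + 2Q, so Q* = 51.2 and P* = 134.4.
Total surplus is the full triangle between the curves from 0 to Q*: (1/2)(51.2)(160 - 32) = 3276.8.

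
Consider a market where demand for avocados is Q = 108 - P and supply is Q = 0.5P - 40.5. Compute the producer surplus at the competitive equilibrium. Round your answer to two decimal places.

81.00

Rewriting demand in inverse form: P = 108 - Q.
Rewriting supply in inverse form: P = 81 + 2Q.
Equilibrium: 108 - Q = 81 + 2Q, so Q* = 9 and P* = 99.
PS is the area between P* and the supply curve from 0 to Q*: (1/2)(9)(18) = 81.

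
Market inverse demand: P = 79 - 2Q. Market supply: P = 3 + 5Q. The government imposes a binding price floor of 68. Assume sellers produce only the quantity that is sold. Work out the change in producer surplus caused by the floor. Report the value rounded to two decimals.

-12.82

Free-market equilibrium: 79 - 2Q = 3 + 5Q gives Q* = 10.8571, P* = 57.2857.
At P = 68, buyers demand (79 - 68)/2 = 5.5 while sellers would supply more, so the quantity traded is 5.5 at price 68.
PS goes from (1/2)(10.8571)(54.2857) = 294.6939 to 281.875 (computed as (68 - 3)(5.5) - (1/2)(5)(5.5)^2), a change of -12.8189.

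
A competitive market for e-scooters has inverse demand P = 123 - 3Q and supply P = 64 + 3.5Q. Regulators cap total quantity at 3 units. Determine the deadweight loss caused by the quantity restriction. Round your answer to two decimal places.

Without the quota, 123 - 3Q = 64 + 3.5Q gives Q* = 9.0769.
At Q = 3 the demand price is 123 - 3(3) = 114 and the supply price is 64 + 3.5(3) = 74.5.
DWL = (1/2)(gap between curves at 3) x (Q* - 3) = (1/2)(39.5)(6.0769) = 120.0192.

120.02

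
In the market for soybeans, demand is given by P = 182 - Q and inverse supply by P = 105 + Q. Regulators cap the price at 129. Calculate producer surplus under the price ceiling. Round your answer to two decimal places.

Free-market equilibrium: 182 - Q = 105 + Q gives Q* = 38.5, P* = 143.5.
At the ceiling price 129, quantity supplied is (129 - 105)/1 = 24; supply is the short side, so Q = 24 trades at P = 129.
PS is the triangle above supply below 129: (1/2)(24)(129 - 105) = 288.

288.00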